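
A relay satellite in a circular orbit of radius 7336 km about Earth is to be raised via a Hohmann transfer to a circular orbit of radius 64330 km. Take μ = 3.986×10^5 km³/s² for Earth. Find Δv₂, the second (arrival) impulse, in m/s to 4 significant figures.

The Hohmann ellipse has a_t = (r₁ + r₂)/2 = 35833 km.
Circular speed at r = 64330 km: v_c = √(μ/r) = 2.489 km/s.
Vis-viva on the transfer ellipse at r = 64330 km gives v_t = √[μ(2/r − 1/a_t)] = 1.126 km/s.
Δv₂ = |v_t − v_c| = |1.126 − 2.489| = 1.363 km/s.

Δv₂ = 1363 m/s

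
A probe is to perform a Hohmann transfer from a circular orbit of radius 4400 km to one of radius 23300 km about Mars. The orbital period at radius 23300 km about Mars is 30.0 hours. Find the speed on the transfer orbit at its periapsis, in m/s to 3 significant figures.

v = 4050 m/s

From Kepler's third law T² = 4π²r³/μ at r = 23300 km, T = 30.0 hours = 30.0 × 3600 s = 1.080×10^5 s: μ = 4π²r³/T² = 42813.4 km³/s².
The Hohmann ellipse has a_t = (r₁ + r₂)/2 = 13850 km.
The periapsis of the transfer ellipse is at r = 4400 km.
Applying v² = μ(2/r − 1/a_t): v = 4.046 km/s.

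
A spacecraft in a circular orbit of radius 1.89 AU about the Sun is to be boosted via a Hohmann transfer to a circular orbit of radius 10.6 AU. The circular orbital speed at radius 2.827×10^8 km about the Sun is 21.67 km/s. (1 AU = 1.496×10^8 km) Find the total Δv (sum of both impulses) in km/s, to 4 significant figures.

From the circular-orbit relation v² = μ/r at r = 2.827×10^8 km: μ = v²r = (21.67)² × 2.827×10^8 = 1.32753×10^11 km³/s².
In km: r₁ = 1.89 × 1.496×10^8 = 2.82744×10^8 km; r₂ = 10.6 × 1.496×10^8 = 1.58576×10^9 km.
Transfer-ellipse semi-major axis a_t = (r₁ + r₂)/2 = (2.82744×10^8 + 1.58576×10^9)/2 = 9.34252×10^8 km.
Circular speed at r₁: v₁ = √(μ/r₁) = √(1.32753×10^11/2.82744×10^8) = 21.668 km/s.
On the transfer ellipse at r₁, vis-viva equation gives v_p = √[μ(2/r₁ − 1/a_t)] = 28.230 km/s.
First burn Δv₁ = |v_p − v₁| = 6.562 km/s.
At r₂, v₂ = √(μ/r₂) = 9.1496 km/s.
Transfer-orbit speed at r₂: v_a = √[μ(2/r₂ − 1/a_t)] = 5.0335 km/s.
Second burn Δv₂ = |v₂ − v_a| = 4.116 km/s.
Δv = Δv₁ + Δv₂ = 6.562 + 4.116 = 10.68 km/s.

Δv = 10.68 km/s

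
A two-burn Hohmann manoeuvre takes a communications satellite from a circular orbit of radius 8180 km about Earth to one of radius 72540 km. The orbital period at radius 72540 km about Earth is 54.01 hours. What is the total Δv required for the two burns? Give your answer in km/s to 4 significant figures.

Δv = 3.667 km/s

From Kepler's third law T² = 4π²r³/μ at r = 72540 km, T = 54.01 hours = 54.01 × 3600 s = 1.94436×10^5 s: μ = 4π²r³/T² = 3.98602×10^5 km³/s².
Semi-major axis of the transfer orbit: a_t = (8180 + 72540)/2 = 40360 km.
Circular speed at r₁: v₁ = √(μ/r₁) = √(3.98602×10^5/8180) = 6.9806 km/s.
Transfer-orbit speed at r₁ (vis-viva equation): v_p = √[μ(2/r₁ − 1/a_t)] = 9.3585 km/s.
First burn Δv₁ = |v_p − v₁| = 2.378 km/s.
Circular speed at r₂: v₂ = √(μ/r₂) = 2.344 km/s.
Transfer-orbit speed at r₂: v_a = √[μ(2/r₂ − 1/a_t)] = 1.055 km/s.
Second burn Δv₂ = |v₂ − v_a| = 1.289 km/s.
Total Δv = Δv₁ + Δv₂ = 3.667 km/s.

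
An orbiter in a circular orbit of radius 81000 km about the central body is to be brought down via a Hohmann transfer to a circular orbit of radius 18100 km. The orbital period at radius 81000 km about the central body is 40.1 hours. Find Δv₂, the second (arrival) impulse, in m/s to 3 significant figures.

From Kepler's third law T² = 4π²r³/μ at r = 81000 km, T = 40.1 hours = 40.1 × 3600 s = 1.4436×10^5 s: μ = 4π²r³/T² = 1.00675×10^6 km³/s².
The Hohmann ellipse has a_t = (r₁ + r₂)/2 = 49550 km.
Circular speed at r = 18100 km: v_c = √(μ/r) = 7.458 km/s.
Vis-viva on the transfer ellipse at r = 18100 km gives v_t = √[μ(2/r − 1/a_t)] = 9.535 km/s.
Δv₂ = |v_t − v_c| = |9.535 − 7.458| = 2.077 km/s.

Δv₂ = 2080 m/s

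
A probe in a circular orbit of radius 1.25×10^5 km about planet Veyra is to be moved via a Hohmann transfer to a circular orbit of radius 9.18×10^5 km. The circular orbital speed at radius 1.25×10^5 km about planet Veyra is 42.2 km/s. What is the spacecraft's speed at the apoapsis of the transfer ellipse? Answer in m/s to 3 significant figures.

v = 7620 m/s

From the circular-orbit relation v² = μ/r at r = 1.25×10^5 km: μ = v²r = (42.2)² × 1.25×10^5 = 2.22605×10^8 km³/s².
The Hohmann ellipse has a_t = (r₁ + r₂)/2 = 5.215×10^5 km.
The apoapsis of the transfer ellipse is at r = 9.180×10^5 km.
Applying v² = μ(2/r − 1/a_t): v = 7.624 km/s.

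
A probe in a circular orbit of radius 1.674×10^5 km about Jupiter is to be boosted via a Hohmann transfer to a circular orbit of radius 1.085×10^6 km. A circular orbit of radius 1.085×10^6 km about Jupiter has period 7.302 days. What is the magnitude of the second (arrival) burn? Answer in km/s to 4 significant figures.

Δv₂ = 5.219 km/s

From Kepler's third law T² = 4π²r³/μ at r = 1.085×10^6 km, T = 7.302 days = 7.302 × 86400 s = 6.308928×10^5 s: μ = 4π²r³/T² = 1.26689×10^8 km³/s².
The Hohmann ellipse has a_t = (r₁ + r₂)/2 = 6.262×10^5 km.
On the circular orbit at r = 1.085×10^6 km, v_c = √(μ/r) = 10.806 km/s.
Transfer-orbit speed at the same r (vis-viva, a = a_t): v_t = √[μ(2/r − 1/a_t)] = 5.5870 km/s.
Δv₂ = |v_t − v_c| = |5.5870 − 10.806| = 5.219 km/s.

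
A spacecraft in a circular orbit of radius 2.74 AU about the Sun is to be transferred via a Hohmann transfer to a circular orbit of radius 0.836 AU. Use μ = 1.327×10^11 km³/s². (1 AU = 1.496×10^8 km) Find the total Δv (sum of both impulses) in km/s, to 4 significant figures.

Δv = 13.44 km/s

In km: r₁ = 2.74 × 1.496×10^8 = 4.09904×10^8 km; r₂ = 0.836 × 1.496×10^8 = 1.250656×10^8 km.
Semi-major axis of the transfer orbit: a_t = (4.09904×10^8 + 1.250656×10^8)/2 = 2.674848×10^8 km.
At r₁ the circular-orbit speed is v₁ = √(μ/r₁) = 17.99 km/s.
Transfer-orbit speed at r₁ (vis-viva equation): v_a = √[μ(2/r₁ − 1/a_t)] = 12.30 km/s.
First burn Δv₁ = |v_a − v₁| = 5.690 km/s.
Circular speed at r₂: v₂ = √(μ/r₂) = 32.57 km/s.
Transfer-orbit speed at r₂: v_p = √[μ(2/r₂ − 1/a_t)] = 40.32 km/s.
Second burn Δv₂ = |v₂ − v_p| = 7.750 km/s.
Total Δv = Δv₁ + Δv₂ = 13.44 km/s.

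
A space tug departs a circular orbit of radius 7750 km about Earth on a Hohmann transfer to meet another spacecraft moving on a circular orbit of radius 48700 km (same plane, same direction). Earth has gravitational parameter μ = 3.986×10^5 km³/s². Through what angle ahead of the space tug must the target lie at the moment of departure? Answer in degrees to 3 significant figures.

φ = 101°

The Hohmann ellipse has a_t = (r₁ + r₂)/2 = 28225 km.
Transfer time t = π√(a_t³/μ) = 23595.7 s.
The target's mean motion on its circular orbit is ω₂ = √(μ/r₂³) = 5.87456×10^-5 rad/s.
Angle swept by the target during transfer: ω₂·t = 1.3861 rad = 79.42°.
Arrival is 180° from departure on the ellipse, so φ = 180° − 79.42° = 101°.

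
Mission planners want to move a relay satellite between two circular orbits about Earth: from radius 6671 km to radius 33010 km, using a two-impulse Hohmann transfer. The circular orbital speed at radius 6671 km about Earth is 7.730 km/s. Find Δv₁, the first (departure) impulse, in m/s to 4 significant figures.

From the circular-orbit relation v² = μ/r at r = 6671 km: μ = v²r = (7.730)² × 6671 = 3.98612×10^5 km³/s².
Transfer-ellipse semi-major axis a_t = (r₁ + r₂)/2 = (6671 + 33010)/2 = 19840.5 km.
On the circular orbit at r = 6671 km, v_c = √(μ/r) = 7.730 km/s.
Transfer-orbit speed at the same r (vis-viva, a = a_t): v_t = √[μ(2/r − 1/a_t)] = 9.971 km/s.
Δv₁ = |v_t − v_c| = |9.971 − 7.730| = 2.241 km/s.

Δv₁ = 2241 m/s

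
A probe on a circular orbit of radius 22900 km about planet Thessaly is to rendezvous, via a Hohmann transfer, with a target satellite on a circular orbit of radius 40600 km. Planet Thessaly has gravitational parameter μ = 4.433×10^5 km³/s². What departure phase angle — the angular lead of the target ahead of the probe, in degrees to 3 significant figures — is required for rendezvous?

φ = 55.5°

The Hohmann ellipse has a_t = (r₁ + r₂)/2 = 31750 km.
The half-period of the transfer ellipse is t = π√(a_t³/μ) = 26694 s.
The target's mean motion on its circular orbit is ω₂ = √(μ/r₂³) = 8.1388×10^-5 rad/s.
Angle swept by the target during transfer: ω₂·t = 2.173 rad = 124.5°.
The probe traverses 180° on the transfer ellipse, so the target must lead by 180° − 124.5° = 55.5°.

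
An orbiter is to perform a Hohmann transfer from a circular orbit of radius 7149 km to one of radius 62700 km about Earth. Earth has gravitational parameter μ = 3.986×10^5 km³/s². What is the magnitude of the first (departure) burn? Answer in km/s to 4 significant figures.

Δv₁ = 2.538 km/s

Transfer-ellipse semi-major axis a_t = (r₁ + r₂)/2 = (7149 + 62700)/2 = 34924.5 km.
Circular speed at r = 7149 km: v_c = √(μ/r) = 7.4670 km/s.
Transfer-orbit speed at the same r (vis-viva, a = a_t): v_t = √[μ(2/r − 1/a_t)] = 10.005 km/s.
Δv₁ = |v_t − v_c| = |10.005 − 7.4670| = 2.538 km/s.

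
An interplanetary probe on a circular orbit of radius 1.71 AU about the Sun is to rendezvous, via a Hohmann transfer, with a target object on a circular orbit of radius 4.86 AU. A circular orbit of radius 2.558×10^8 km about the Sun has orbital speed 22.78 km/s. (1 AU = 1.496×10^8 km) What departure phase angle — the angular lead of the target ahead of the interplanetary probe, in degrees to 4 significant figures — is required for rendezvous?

From the circular-orbit relation v² = μ/r at r = 2.558×10^8 km: μ = v²r = (22.78)² × 2.558×10^8 = 1.32742×10^11 km³/s².
In km: r₁ = 1.71 × 1.496×10^8 = 2.55816×10^8 km; r₂ = 4.86 × 1.496×10^8 = 7.27056×10^8 km.
Semi-major axis of the transfer orbit: a_t = (2.55816×10^8 + 7.27056×10^8)/2 = 4.91436×10^8 km.
The half-period of the transfer ellipse is t = π√(a_t³/μ) = 9.39391×10^7 s.
Target angular speed ω₂ = √(μ/r₂³) = 1.85846×10^-8 rad/s.
Angle swept by the target during transfer: ω₂·t = 1.7458 rad = 100.03°.
The interplanetary probe traverses 180° on the transfer ellipse, so the target must lead by 180° − 100.03° = 79.97°.

φ = 79.97°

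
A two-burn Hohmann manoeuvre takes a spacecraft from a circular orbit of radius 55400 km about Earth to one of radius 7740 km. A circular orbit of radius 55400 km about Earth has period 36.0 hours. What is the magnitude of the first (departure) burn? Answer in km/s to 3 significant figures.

From Kepler's third law T² = 4π²r³/μ at r = 55400 km, T = 36.0 hours = 36.0 × 3600 s = 1.296×10^5 s: μ = 4π²r³/T² = 3.99649×10^5 km³/s².
Transfer-ellipse semi-major axis a_t = (r₁ + r₂)/2 = (55400 + 7740)/2 = 31570 km.
On the circular orbit at r = 55400 km, v_c = √(μ/r) = 2.686 km/s.
Transfer-orbit speed at the same r (vis-viva, a = a_t): v_t = √[μ(2/r − 1/a_t)] = 1.330 km/s.
Δv₁ = |v_t − v_c| = |1.330 − 2.686| = 1.356 km/s.

Δv₁ = 1.36 km/s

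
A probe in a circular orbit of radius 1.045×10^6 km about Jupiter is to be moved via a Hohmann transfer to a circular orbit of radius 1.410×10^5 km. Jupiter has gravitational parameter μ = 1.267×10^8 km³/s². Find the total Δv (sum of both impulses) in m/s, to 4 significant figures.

Δv = 15460 m/s

Semi-major axis of the transfer orbit: a_t = (1.045×10^6 + 1.410×10^5)/2 = 5.930×10^5 km.
At r₁ the circular-orbit speed is v₁ = √(μ/r₁) = 11.011 km/s.
On the transfer ellipse at r₁, v² = μ(2/r − 1/a) gives v_a = √[μ(2/r₁ − 1/a_t)] = 5.3692 km/s.
First burn Δv₁ = |v_a − v₁| = 5.642 km/s.
At r₂, v₂ = √(μ/r₂) = 29.976 km/s.
Transfer-orbit speed at r₂: v_p = √[μ(2/r₂ − 1/a_t)] = 39.793 km/s.
Second burn Δv₂ = |v₂ − v_p| = 9.817 km/s.
Δv = Δv₁ + Δv₂ = 5.642 + 9.817 = 15.46 km/s.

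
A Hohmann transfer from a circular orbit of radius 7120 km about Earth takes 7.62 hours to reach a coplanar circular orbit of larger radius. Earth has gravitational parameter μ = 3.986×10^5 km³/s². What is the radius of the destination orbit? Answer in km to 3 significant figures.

Transfer time t = 7.62 hours = 27432 s, and t = π√(a_t³/μ).
So a_t = (μ t²/π²)^(1/3) = (3.986×10^5 × (27432)² / π²)^(1/3) = 31207 km.
Since a_t = (r₁ + r₂)/2, r₂ = 2a_t − r₁ = 2×31207 − 7120 = 55294 km.

r₂ = 55300 km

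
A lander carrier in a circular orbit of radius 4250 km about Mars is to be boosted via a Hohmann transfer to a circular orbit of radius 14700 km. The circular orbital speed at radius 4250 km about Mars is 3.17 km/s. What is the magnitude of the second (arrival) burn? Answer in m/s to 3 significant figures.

From the circular-orbit relation v² = μ/r at r = 4250 km: μ = v²r = (3.17)² × 4250 = 42707.8 km³/s².
Transfer-ellipse semi-major axis a_t = (r₁ + r₂)/2 = (4250 + 14700)/2 = 9475 km.
Circular speed at r = 14700 km: v_c = √(μ/r) = 1.7045 km/s.
Transfer-orbit speed at the same r (vis-viva, a = a_t): v_t = √[μ(2/r − 1/a_t)] = 1.1416 km/s.
Δv₂ = |v_t − v_c| = |1.1416 − 1.7045| = 0.5629 km/s.

Δv₂ = 563 m/s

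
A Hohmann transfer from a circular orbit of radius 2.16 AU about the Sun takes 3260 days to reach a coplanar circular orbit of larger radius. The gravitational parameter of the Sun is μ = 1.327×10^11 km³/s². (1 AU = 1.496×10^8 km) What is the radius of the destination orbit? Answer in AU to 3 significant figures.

r₂ = 11.5 AU

In km: r₁ = 2.16 × 1.496×10^8 = 3.23136×10^8 km.
Transfer time t = 3260 days = 2.81664×10^8 s, and t = π√(a_t³/μ).
So a_t = (μ t²/π²)^(1/3) = (1.327×10^11 × (2.81664×10^8)² / π²)^(1/3) = 1.0217×10^9 km.
Since a_t = (r₁ + r₂)/2, r₂ = 2a_t − r₁ = 2×1.0217×10^9 − 3.23136×10^8 = 1.720264×10^9 km.
In AU: r₂ = 1.720264×10^9 / 1.496×10^8 = 11.5 AU.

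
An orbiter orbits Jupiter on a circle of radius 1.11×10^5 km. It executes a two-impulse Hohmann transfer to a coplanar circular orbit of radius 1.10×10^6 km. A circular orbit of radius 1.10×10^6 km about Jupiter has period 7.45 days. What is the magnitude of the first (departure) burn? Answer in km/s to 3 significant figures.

Δv₁ = 11.8 km/s

From Kepler's third law T² = 4π²r³/μ at r = 1.10×10^6 km, T = 7.45 days = 7.45 × 86400 s = 6.4368×10^5 s: μ = 4π²r³/T² = 1.26823×10^8 km³/s².
Transfer-ellipse semi-major axis a_t = (r₁ + r₂)/2 = (1.110×10^5 + 1.100×10^6)/2 = 6.055×10^5 km.
Circular speed at r = 1.110×10^5 km: v_c = √(μ/r) = 33.80 km/s.
Vis-viva on the transfer ellipse at r = 1.110×10^5 km gives v_t = √[μ(2/r − 1/a_t)] = 45.56 km/s.
Δv₁ = |v_t − v_c| = |45.56 − 33.80| = 11.76 km/s.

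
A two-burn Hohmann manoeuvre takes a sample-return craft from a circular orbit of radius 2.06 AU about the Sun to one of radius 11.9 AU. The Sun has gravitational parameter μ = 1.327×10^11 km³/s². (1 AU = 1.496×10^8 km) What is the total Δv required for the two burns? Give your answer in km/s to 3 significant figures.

Δv = 10.3 km/s

In km: r₁ = 2.06 × 1.496×10^8 = 3.08176×10^8 km; r₂ = 11.9 × 1.496×10^8 = 1.78024×10^9 km.
Transfer-ellipse semi-major axis a_t = (r₁ + r₂)/2 = (3.08176×10^8 + 1.78024×10^9)/2 = 1.044208×10^9 km.
At r₁ the circular-orbit speed is v₁ = √(μ/r₁) = 20.751 km/s.
Transfer-orbit speed at r₁ (vis-viva equation): v_p = √[μ(2/r₁ − 1/a_t)] = 27.095 km/s.
First burn Δv₁ = |v_p − v₁| = 6.344 km/s.
At r₂, v₂ = √(μ/r₂) = 8.6337 km/s.
Transfer-orbit speed at r₂: v_a = √[μ(2/r₂ − 1/a_t)] = 4.6903 km/s.
Second burn Δv₂ = |v₂ − v_a| = 3.943 km/s.
Total Δv = Δv₁ + Δv₂ = 10.29 km/s.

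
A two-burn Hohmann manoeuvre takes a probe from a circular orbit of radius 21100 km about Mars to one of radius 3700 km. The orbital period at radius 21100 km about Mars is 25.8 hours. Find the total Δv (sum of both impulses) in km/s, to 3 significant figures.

Δv = 1.69 km/s

From Kepler's third law T² = 4π²r³/μ at r = 21100 km, T = 25.8 hours = 25.8 × 3600 s = 92880 s: μ = 4π²r³/T² = 42989.5 km³/s².
Semi-major axis of the transfer orbit: a_t = (21100 + 3700)/2 = 12400 km.
At r₁ the circular-orbit speed is v₁ = √(μ/r₁) = 1.427382 km/s.
On the transfer ellipse at r₁, v² = μ(2/r − 1/a) gives v_a = √[μ(2/r₁ − 1/a_t)] = 0.7797047 km/s.
First burn Δv₁ = |v_a − v₁| = 0.64768 km/s.
Circular speed at r₂: v₂ = √(μ/r₂) = 3.4086 km/s.
Transfer-orbit speed at r₂: v_p = √[μ(2/r₂ − 1/a_t)] = 4.4464 km/s.
Second burn Δv₂ = |v₂ − v_p| = 1.0378 km/s.
Total Δv = Δv₁ + Δv₂ = 1.685 km/s.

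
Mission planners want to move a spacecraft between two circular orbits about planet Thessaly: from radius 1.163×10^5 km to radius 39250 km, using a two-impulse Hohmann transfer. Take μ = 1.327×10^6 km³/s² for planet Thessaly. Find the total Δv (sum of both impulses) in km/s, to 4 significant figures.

Semi-major axis of the transfer orbit: a_t = (1.163×10^5 + 39250)/2 = 77775 km.
At r₁ the circular-orbit speed is v₁ = √(μ/r₁) = 3.3779 km/s.
Transfer-orbit speed at r₁ (vis-viva): v_a = √[μ(2/r₁ − 1/a_t)] = 2.3996 km/s.
First burn Δv₁ = |v_a − v₁| = 0.9783 km/s.
Circular speed at r₂: v₂ = √(μ/r₂) = 5.8145 km/s.
Transfer-orbit speed at r₂: v_p = √[μ(2/r₂ − 1/a_t)] = 7.1103 km/s.
Second burn Δv₂ = |v₂ − v_p| = 1.296 km/s.
Δv = Δv₁ + Δv₂ = 0.9783 + 1.296 = 2.274 km/s.

Δv = 2.274 km/s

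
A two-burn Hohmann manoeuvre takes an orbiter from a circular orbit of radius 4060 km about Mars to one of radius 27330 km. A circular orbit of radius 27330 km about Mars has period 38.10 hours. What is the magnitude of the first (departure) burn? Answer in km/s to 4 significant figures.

From Kepler's third law T² = 4π²r³/μ at r = 27330 km, T = 38.10 hours = 38.10 × 3600 s = 1.3716×10^5 s: μ = 4π²r³/T² = 42837.5 km³/s².
Semi-major axis of the transfer orbit: a_t = (4060 + 27330)/2 = 15695 km.
Circular speed at r = 4060 km: v_c = √(μ/r) = 3.248 km/s.
Vis-viva on the transfer ellipse at r = 4060 km gives v_t = √[μ(2/r − 1/a_t)] = 4.286 km/s.
Δv₁ = |v_t − v_c| = |4.286 − 3.248| = 1.038 km/s.

Δv₁ = 1.038 km/s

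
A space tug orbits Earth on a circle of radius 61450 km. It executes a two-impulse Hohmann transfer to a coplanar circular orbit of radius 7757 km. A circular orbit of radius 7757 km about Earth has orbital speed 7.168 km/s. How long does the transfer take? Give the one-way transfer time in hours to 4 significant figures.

t = 8.898 hours

From the circular-orbit relation v² = μ/r at r = 7757 km: μ = v²r = (7.168)² × 7757 = 3.98556×10^5 km³/s².
The Hohmann ellipse has a_t = (r₁ + r₂)/2 = 34603.5 km.
Half the transfer-orbit period gives t = π√(a_t³/μ) = 32032 s.
Converting: 32032 s ÷ 3600 s/hour = 8.898 hours.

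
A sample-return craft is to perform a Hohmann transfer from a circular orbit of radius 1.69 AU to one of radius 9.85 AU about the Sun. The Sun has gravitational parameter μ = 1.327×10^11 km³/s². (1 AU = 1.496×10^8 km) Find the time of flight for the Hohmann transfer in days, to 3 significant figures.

In km: r₁ = 1.69 × 1.496×10^8 = 2.52824×10^8 km; r₂ = 9.85 × 1.496×10^8 = 1.47356×10^9 km.
Semi-major axis of the transfer orbit: a_t = (2.52824×10^8 + 1.47356×10^9)/2 = 8.63192×10^8 km.
Transfer time t = π√(a_t³/μ) = π√((8.63192×10^8)³ / 1.327×10^11) = 2.187×10^8 s.
Converting: 2.187×10^8 s ÷ 86400 s/day = 2530 days.

t = 2530 days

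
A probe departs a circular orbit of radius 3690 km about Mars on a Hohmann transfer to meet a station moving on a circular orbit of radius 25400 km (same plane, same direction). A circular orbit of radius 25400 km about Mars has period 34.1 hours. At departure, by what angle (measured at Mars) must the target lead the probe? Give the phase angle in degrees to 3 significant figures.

φ = 102°

From Kepler's third law T² = 4π²r³/μ at r = 25400 km, T = 34.1 hours = 34.1 × 3600 s = 1.2276×10^5 s: μ = 4π²r³/T² = 42928.6 km³/s².
Transfer-ellipse semi-major axis a_t = (r₁ + r₂)/2 = (3690 + 25400)/2 = 14545 km.
Transfer time t = π√(a_t³/μ) = 26600 s.
The target's mean motion on its circular orbit is ω₂ = √(μ/r₂³) = 5.118×10^-5 rad/s.
Angle swept by the target during transfer: ω₂·t = 1.3614 rad = 78.00°.
The probe traverses 180° on the transfer ellipse, so the target must lead by 180° − 78.00° = 102°.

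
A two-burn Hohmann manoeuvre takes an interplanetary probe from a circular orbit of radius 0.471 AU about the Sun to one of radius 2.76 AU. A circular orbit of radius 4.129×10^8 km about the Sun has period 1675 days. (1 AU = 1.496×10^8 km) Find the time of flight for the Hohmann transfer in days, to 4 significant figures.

From Kepler's third law T² = 4π²r³/μ at r = 4.129×10^8 km, T = 1675 days = 1675 × 86400 s = 1.4472×10^8 s: μ = 4π²r³/T² = 1.32690×10^11 km³/s².
In km: r₁ = 0.471 × 1.496×10^8 = 7.04616×10^7 km; r₂ = 2.76 × 1.496×10^8 = 4.12896×10^8 km.
Transfer-ellipse semi-major axis a_t = (r₁ + r₂)/2 = (7.04616×10^7 + 4.12896×10^8)/2 = 2.416788×10^8 km.
Transfer time t = π√(a_t³/μ) = π√((2.416788×10^8)³ / 1.32690×10^11) = 3.240×10^7 s.
Converting: 3.240×10^7 s ÷ 86400 s/day = 375.0 days.

t = 375.0 days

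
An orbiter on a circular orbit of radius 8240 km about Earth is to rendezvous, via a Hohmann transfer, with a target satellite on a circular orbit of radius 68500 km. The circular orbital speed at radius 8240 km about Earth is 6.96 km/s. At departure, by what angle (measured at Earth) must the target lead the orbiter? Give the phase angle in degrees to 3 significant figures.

From the circular-orbit relation v² = μ/r at r = 8240 km: μ = v²r = (6.96)² × 8240 = 3.99159×10^5 km³/s².
The Hohmann ellipse has a_t = (r₁ + r₂)/2 = 38370 km.
The half-period of the transfer ellipse is t = π√(a_t³/μ) = 37370 s.
The target's mean motion on its circular orbit is ω₂ = √(μ/r₂³) = 3.524×10^-5 rad/s.
Angle swept by the target during transfer: ω₂·t = 1.317 rad = 75.46°.
The orbiter traverses 180° on the transfer ellipse, so the target must lead by 180° − 75.46° = 105°.

φ = 105°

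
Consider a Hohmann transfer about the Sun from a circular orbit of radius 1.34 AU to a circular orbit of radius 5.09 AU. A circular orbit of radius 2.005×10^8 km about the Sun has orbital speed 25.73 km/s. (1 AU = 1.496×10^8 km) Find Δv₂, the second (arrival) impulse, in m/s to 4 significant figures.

From the circular-orbit relation v² = μ/r at r = 2.005×10^8 km: μ = v²r = (25.73)² × 2.005×10^8 = 1.32738×10^11 km³/s².
In km: r₁ = 1.34 × 1.496×10^8 = 2.00464×10^8 km; r₂ = 5.09 × 1.496×10^8 = 7.61464×10^8 km.
Transfer-ellipse semi-major axis a_t = (r₁ + r₂)/2 = (2.00464×10^8 + 7.61464×10^8)/2 = 4.80964×10^8 km.
On the circular orbit at r = 7.61464×10^8 km, v_c = √(μ/r) = 13.203 km/s.
Vis-viva on the transfer ellipse at r = 7.61464×10^8 km gives v_t = √[μ(2/r − 1/a_t)] = 8.5238 km/s.
Δv₂ = |v_t − v_c| = |8.5238 − 13.203| = 4.679 km/s.

Δv₂ = 4679 m/s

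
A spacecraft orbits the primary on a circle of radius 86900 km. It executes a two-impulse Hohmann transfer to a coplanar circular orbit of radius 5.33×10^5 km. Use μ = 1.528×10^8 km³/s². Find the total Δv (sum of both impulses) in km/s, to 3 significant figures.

Δv = 21.0 km/s

Semi-major axis of the transfer orbit: a_t = (86900 + 5.330×10^5)/2 = 3.0995×10^5 km.
At r₁ the circular-orbit speed is v₁ = √(μ/r₁) = 41.9326 km/s.
Transfer-orbit speed at r₁ (vis-viva equation): v_p = √[μ(2/r₁ − 1/a_t)] = 54.9882 km/s.
First burn Δv₁ = |v_p − v₁| = 13.056 km/s.
At r₂, v₂ = √(μ/r₂) = 16.9316 km/s.
Transfer-orbit speed at r₂: v_a = √[μ(2/r₂ − 1/a_t)] = 8.96524 km/s.
Second burn Δv₂ = |v₂ − v_a| = 7.9664 km/s.
Total Δv = Δv₁ + Δv₂ = 21.02 km/s.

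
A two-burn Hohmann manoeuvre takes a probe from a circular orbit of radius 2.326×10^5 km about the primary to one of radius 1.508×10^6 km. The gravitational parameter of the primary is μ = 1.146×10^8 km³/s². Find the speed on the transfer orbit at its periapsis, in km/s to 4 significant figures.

v = 29.22 km/s

The Hohmann ellipse has a_t = (r₁ + r₂)/2 = 8.703×10^5 km.
At periapsis, r = 2.326×10^5 km.
Vis-viva: v = √[μ(2/r − 1/a_t)] = √[1.146×10^8 × (2/2.326×10^5 − 1/8.703×10^5)] = 29.22 km/s.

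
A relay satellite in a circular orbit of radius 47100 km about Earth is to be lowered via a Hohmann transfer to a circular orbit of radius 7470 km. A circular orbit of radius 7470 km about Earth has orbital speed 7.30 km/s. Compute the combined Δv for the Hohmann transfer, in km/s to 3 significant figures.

From the circular-orbit relation v² = μ/r at r = 7470 km: μ = v²r = (7.30)² × 7470 = 3.98076×10^5 km³/s².
Semi-major axis of the transfer orbit: a_t = (47100 + 7470)/2 = 27285 km.
At r₁ the circular-orbit speed is v₁ = √(μ/r₁) = 2.907 km/s.
Transfer-orbit speed at r₁ (vis-viva): v_a = √[μ(2/r₁ − 1/a_t)] = 1.521 km/s.
First burn Δv₁ = |v_a − v₁| = 1.386 km/s.
Circular speed at r₂: v₂ = √(μ/r₂) = 7.300 km/s.
Transfer-orbit speed at r₂: v_p = √[μ(2/r₂ − 1/a_t)] = 9.591 km/s.
Second burn Δv₂ = |v₂ − v_p| = 2.291 km/s.
Total Δv = Δv₁ + Δv₂ = 3.677 km/s.

Δv = 3.68 km/s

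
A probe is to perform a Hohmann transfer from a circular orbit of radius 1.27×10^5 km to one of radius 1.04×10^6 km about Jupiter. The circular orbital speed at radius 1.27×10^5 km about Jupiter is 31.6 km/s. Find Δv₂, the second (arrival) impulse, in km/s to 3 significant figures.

From the circular-orbit relation v² = μ/r at r = 1.27×10^5 km: μ = v²r = (31.6)² × 1.27×10^5 = 1.26817×10^8 km³/s².
Transfer-ellipse semi-major axis a_t = (r₁ + r₂)/2 = (1.270×10^5 + 1.040×10^6)/2 = 5.835×10^5 km.
Circular speed at r = 1.040×10^6 km: v_c = √(μ/r) = 11.043 km/s.
Transfer-orbit speed at the same r (vis-viva, a = a_t): v_t = √[μ(2/r − 1/a_t)] = 5.1517 km/s.
Δv₂ = |v_t − v_c| = |5.1517 − 11.043| = 5.891 km/s.

Δv₂ = 5.89 km/s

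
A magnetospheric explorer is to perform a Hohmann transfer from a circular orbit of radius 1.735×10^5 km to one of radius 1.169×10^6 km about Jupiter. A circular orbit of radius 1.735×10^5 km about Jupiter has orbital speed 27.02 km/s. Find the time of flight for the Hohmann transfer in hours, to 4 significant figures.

t = 42.64 hours

From the circular-orbit relation v² = μ/r at r = 1.735×10^5 km: μ = v²r = (27.02)² × 1.735×10^5 = 1.26669×10^8 km³/s².
Semi-major axis of the transfer orbit: a_t = (1.735×10^5 + 1.169×10^6)/2 = 6.7125×10^5 km.
By Kepler's third law the transfer-orbit period is T = 2π√(a_t³/μ), so t = T/2 = 1.535×10^5 s.
Converting: 1.535×10^5 s ÷ 3600 s/hour = 42.64 hours.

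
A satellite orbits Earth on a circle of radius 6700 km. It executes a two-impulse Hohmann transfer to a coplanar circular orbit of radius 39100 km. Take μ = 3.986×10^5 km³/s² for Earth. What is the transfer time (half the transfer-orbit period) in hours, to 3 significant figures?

Transfer-ellipse semi-major axis a_t = (r₁ + r₂)/2 = (6700 + 39100)/2 = 22900 km.
Half the transfer-orbit period gives t = π√(a_t³/μ) = 17240 s.
Converting: 17240 s ÷ 3600 s/hour = 4.79 hours.

t = 4.79 hours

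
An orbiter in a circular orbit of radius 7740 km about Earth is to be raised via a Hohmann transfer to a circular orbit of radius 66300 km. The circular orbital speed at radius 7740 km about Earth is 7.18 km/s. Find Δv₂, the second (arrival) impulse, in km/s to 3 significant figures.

Δv₂ = 1.33 km/s

From the circular-orbit relation v² = μ/r at r = 7740 km: μ = v²r = (7.18)² × 7740 = 3.99016×10^5 km³/s².
Semi-major axis of the transfer orbit: a_t = (7740 + 66300)/2 = 37020 km.
On the circular orbit at r = 66300 km, v_c = √(μ/r) = 2.453 km/s.
Transfer-orbit speed at the same r (vis-viva, a = a_t): v_t = √[μ(2/r − 1/a_t)] = 1.122 km/s.
Δv₂ = |v_t − v_c| = |1.122 − 2.453| = 1.331 km/s.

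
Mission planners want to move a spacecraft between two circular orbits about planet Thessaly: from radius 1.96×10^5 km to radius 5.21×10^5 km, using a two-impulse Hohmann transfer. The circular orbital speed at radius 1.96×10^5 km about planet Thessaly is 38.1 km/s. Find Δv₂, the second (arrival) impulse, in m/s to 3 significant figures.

Δv₂ = 6090 m/s

From the circular-orbit relation v² = μ/r at r = 1.96×10^5 km: μ = v²r = (38.1)² × 1.96×10^5 = 2.84516×10^8 km³/s².
The Hohmann ellipse has a_t = (r₁ + r₂)/2 = 3.585×10^5 km.
Circular speed at r = 5.210×10^5 km: v_c = √(μ/r) = 23.37 km/s.
Vis-viva on the transfer ellipse at r = 5.210×10^5 km gives v_t = √[μ(2/r − 1/a_t)] = 17.28 km/s.
Δv₂ = |v_t − v_c| = |17.28 − 23.37| = 6.090 km/s.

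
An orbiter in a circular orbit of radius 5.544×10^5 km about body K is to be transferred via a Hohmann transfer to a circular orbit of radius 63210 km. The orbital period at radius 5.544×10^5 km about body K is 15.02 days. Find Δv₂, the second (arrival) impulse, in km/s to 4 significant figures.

Δv₂ = 2.702 km/s

From Kepler's third law T² = 4π²r³/μ at r = 5.544×10^5 km, T = 15.02 days = 15.02 × 86400 s = 1.297728×10^6 s: μ = 4π²r³/T² = 3.99450×10^6 km³/s².
Transfer-ellipse semi-major axis a_t = (r₁ + r₂)/2 = (5.544×10^5 + 63210)/2 = 3.08805×10^5 km.
Circular speed at r = 63210 km: v_c = √(μ/r) = 7.94947 km/s.
Vis-viva on the transfer ellipse at r = 63210 km gives v_t = √[μ(2/r − 1/a_t)] = 10.6514 km/s.
Δv₂ = |v_t − v_c| = |10.6514 − 7.94947| = 2.702 km/s.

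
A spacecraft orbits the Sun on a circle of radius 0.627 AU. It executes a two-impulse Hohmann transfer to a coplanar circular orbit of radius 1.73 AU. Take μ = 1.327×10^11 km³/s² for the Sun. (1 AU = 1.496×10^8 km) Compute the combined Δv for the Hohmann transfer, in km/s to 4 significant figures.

In km: r₁ = 0.627 × 1.496×10^8 = 9.37992×10^7 km; r₂ = 1.73 × 1.496×10^8 = 2.58808×10^8 km.
The Hohmann ellipse has a_t = (r₁ + r₂)/2 = 1.763036×10^8 km.
Circular speed at r₁: v₁ = √(μ/r₁) = √(1.327×10^11/9.37992×10^7) = 37.613 km/s.
On the transfer ellipse at r₁, v² = μ(2/r − 1/a) gives v_p = √[μ(2/r₁ − 1/a_t)] = 45.572 km/s.
First burn Δv₁ = |v_p − v₁| = 7.959 km/s.
At r₂, v₂ = √(μ/r₂) = 22.6437 km/s.
Transfer-orbit speed at r₂: v_a = √[μ(2/r₂ − 1/a_t)] = 16.5164 km/s.
Second burn Δv₂ = |v₂ − v_a| = 6.127 km/s.
Total Δv = Δv₁ + Δv₂ = 14.09 km/s.

Δv = 14.09 km/s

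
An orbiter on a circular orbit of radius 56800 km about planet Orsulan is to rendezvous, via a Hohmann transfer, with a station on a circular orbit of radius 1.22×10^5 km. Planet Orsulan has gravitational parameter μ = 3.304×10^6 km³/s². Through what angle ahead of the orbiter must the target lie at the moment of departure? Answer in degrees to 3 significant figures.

φ = 67.1°

The Hohmann ellipse has a_t = (r₁ + r₂)/2 = 89400 km.
The half-period of the transfer ellipse is t = π√(a_t³/μ) = 46200 s.
Target angular speed ω₂ = √(μ/r₂³) = 4.266×10^-5 rad/s.
Angle swept by the target during transfer: ω₂·t = 1.971 rad = 112.9°.
Arrival is 180° from departure on the ellipse, so φ = 180° − 112.9° = 67.1°.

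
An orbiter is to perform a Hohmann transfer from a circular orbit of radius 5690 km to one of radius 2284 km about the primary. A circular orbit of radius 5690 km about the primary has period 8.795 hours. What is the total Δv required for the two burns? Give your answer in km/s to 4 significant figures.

From Kepler's third law T² = 4π²r³/μ at r = 5690 km, T = 8.795 hours = 8.795 × 3600 s = 31662 s: μ = 4π²r³/T² = 7254.71 km³/s².
Semi-major axis of the transfer orbit: a_t = (5690 + 2284)/2 = 3987 km.
Circular speed at r₁: v₁ = √(μ/r₁) = √(7254.71/5690) = 1.12916 km/s.
Transfer-orbit speed at r₁ (vis-viva): v_a = √[μ(2/r₁ − 1/a_t)] = 0.854631 km/s.
First burn Δv₁ = |v_a − v₁| = 0.2745 km/s.
At r₂, v₂ = √(μ/r₂) = 1.7822 km/s.
Transfer-orbit speed at r₂: v_p = √[μ(2/r₂ − 1/a_t)] = 2.1291 km/s.
Second burn Δv₂ = |v₂ − v_p| = 0.3469 km/s.
Total Δv = Δv₁ + Δv₂ = 0.6214 km/s.

Δv = 0.6214 km/s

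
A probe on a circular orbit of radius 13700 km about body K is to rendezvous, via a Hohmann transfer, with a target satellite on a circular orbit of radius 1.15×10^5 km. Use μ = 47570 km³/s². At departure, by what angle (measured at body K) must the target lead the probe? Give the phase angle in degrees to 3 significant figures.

φ = 105°

The Hohmann ellipse has a_t = (r₁ + r₂)/2 = 64350 km.
The half-period of the transfer ellipse is t = π√(a_t³/μ) = 2.351×10^5 s.
The target's mean motion on its circular orbit is ω₂ = √(μ/r₂³) = 5.593×10^-6 rad/s.
Angle swept by the target during transfer: ω₂·t = 1.315 rad = 75.34°.
The probe traverses 180° on the transfer ellipse, so the target must lead by 180° − 75.34° = 105°.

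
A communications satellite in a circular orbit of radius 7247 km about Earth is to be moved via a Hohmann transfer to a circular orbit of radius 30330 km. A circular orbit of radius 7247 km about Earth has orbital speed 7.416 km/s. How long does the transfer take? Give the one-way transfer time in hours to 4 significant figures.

t = 3.560 hours

From the circular-orbit relation v² = μ/r at r = 7247 km: μ = v²r = (7.416)² × 7247 = 3.98564×10^5 km³/s².
Transfer-ellipse semi-major axis a_t = (r₁ + r₂)/2 = (7247 + 30330)/2 = 18788.5 km.
Half the transfer-orbit period gives t = π√(a_t³/μ) = 12816 s.
Converting: 12816 s ÷ 3600 s/hour = 3.560 hours.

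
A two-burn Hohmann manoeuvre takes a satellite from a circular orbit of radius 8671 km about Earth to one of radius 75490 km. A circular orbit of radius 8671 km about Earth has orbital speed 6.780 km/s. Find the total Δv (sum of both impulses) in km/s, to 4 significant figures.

Δv = 3.556 km/s

From the circular-orbit relation v² = μ/r at r = 8671 km: μ = v²r = (6.780)² × 8671 = 3.98592×10^5 km³/s².
The Hohmann ellipse has a_t = (r₁ + r₂)/2 = 42080.5 km.
At r₁ the circular-orbit speed is v₁ = √(μ/r₁) = 6.780 km/s.
Transfer-orbit speed at r₁ (v² = μ(2/r − 1/a)): v_p = √[μ(2/r₁ − 1/a_t)] = 9.081 km/s.
First burn Δv₁ = |v_p − v₁| = 2.301 km/s.
Circular speed at r₂: v₂ = √(μ/r₂) = 2.298 km/s.
Transfer-orbit speed at r₂: v_a = √[μ(2/r₂ − 1/a_t)] = 1.043 km/s.
Second burn Δv₂ = |v₂ − v_a| = 1.255 km/s.
Total Δv = Δv₁ + Δv₂ = 3.556 km/s.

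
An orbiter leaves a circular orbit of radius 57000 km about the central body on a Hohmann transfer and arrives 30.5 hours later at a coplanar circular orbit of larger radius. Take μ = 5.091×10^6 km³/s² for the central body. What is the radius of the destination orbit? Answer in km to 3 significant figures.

Transfer time t = 30.5 hours = 1.098×10^5 s, and t = π√(a_t³/μ).
So a_t = (μ t²/π²)^(1/3) = (5.091×10^6 × (1.098×10^5)² / π²)^(1/3) = 1.8389×10^5 km.
Since a_t = (r₁ + r₂)/2, r₂ = 2a_t − r₁ = 2×1.8389×10^5 − 57000 = 3.1078×10^5 km.

r₂ = 3.11×10^5 km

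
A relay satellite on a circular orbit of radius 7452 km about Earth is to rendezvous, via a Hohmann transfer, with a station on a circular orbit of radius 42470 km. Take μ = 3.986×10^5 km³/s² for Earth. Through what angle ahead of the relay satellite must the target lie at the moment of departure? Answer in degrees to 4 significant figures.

φ = 98.90°

The Hohmann ellipse has a_t = (r₁ + r₂)/2 = 24961 km.
Transfer time t = π√(a_t³/μ) = 19623 s.
The target's mean motion on its circular orbit is ω₂ = √(μ/r₂³) = 7.2135×10^-5 rad/s.
Angle swept by the target during transfer: ω₂·t = 1.4155 rad = 81.10°.
The relay satellite traverses 180° on the transfer ellipse, so the target must lead by 180° − 81.10° = 98.90°.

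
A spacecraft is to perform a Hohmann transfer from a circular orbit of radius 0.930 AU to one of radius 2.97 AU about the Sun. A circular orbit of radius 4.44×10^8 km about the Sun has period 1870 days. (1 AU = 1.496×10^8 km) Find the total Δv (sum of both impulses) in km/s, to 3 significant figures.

From Kepler's third law T² = 4π²r³/μ at r = 4.44×10^8 km, T = 1870 days = 1870 × 86400 s = 1.61568×10^8 s: μ = 4π²r³/T² = 1.32373×10^11 km³/s².
In km: r₁ = 0.930 × 1.496×10^8 = 1.39128×10^8 km; r₂ = 2.97 × 1.496×10^8 = 4.44312×10^8 km.
The Hohmann ellipse has a_t = (r₁ + r₂)/2 = 2.9172×10^8 km.
At r₁ the circular-orbit speed is v₁ = √(μ/r₁) = 30.845 km/s.
On the transfer ellipse at r₁, vis-viva gives v_p = √[μ(2/r₁ − 1/a_t)] = 38.067 km/s.
First burn Δv₁ = |v_p − v₁| = 7.222 km/s.
Circular speed at r₂: v₂ = √(μ/r₂) = 17.26 km/s.
Transfer-orbit speed at r₂: v_a = √[μ(2/r₂ − 1/a_t)] = 11.92 km/s.
Second burn Δv₂ = |v₂ − v_a| = 5.340 km/s.
Total Δv = Δv₁ + Δv₂ = 12.56 km/s.

Δv = 12.6 km/s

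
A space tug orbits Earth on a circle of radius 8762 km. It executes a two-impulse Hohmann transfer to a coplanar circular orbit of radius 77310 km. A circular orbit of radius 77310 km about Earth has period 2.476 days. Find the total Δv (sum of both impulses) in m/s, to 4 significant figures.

Δv = 3541 m/s

From Kepler's third law T² = 4π²r³/μ at r = 77310 km, T = 2.476 days = 2.476 × 86400 s = 2.139264×10^5 s: μ = 4π²r³/T² = 3.98601×10^5 km³/s².
The Hohmann ellipse has a_t = (r₁ + r₂)/2 = 43036 km.
At r₁ the circular-orbit speed is v₁ = √(μ/r₁) = 6.745 km/s.
Transfer-orbit speed at r₁ (v² = μ(2/r − 1/a)): v_p = √[μ(2/r₁ − 1/a_t)] = 9.040 km/s.
First burn Δv₁ = |v_p − v₁| = 2.295 km/s.
At r₂, v₂ = √(μ/r₂) = 2.271 km/s.
Transfer-orbit speed at r₂: v_a = √[μ(2/r₂ − 1/a_t)] = 1.025 km/s.
Second burn Δv₂ = |v₂ − v_a| = 1.246 km/s.
Δv = Δv₁ + Δv₂ = 2.295 + 1.246 = 3.541 km/s.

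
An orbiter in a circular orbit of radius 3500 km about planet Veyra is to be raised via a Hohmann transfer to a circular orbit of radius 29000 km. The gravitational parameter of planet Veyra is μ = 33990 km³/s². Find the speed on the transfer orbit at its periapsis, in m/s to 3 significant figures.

v = 4160 m/s

The Hohmann ellipse has a_t = (r₁ + r₂)/2 = 16250 km.
At periapsis, r = 3500 km.
Vis-viva: v = √[μ(2/r − 1/a_t)] = √[33990 × (2/3500 − 1/16250)] = 4.163 km/s.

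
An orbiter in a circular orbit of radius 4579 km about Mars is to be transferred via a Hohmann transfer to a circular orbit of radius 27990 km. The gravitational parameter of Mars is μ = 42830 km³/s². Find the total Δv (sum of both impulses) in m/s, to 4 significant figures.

Δv = 1532 m/s

Transfer-ellipse semi-major axis a_t = (r₁ + r₂)/2 = (4579 + 27990)/2 = 16284.5 km.
At r₁ the circular-orbit speed is v₁ = √(μ/r₁) = 3.05836 km/s.
Transfer-orbit speed at r₁ (vis-viva): v_p = √[μ(2/r₁ − 1/a_t)] = 4.00962 km/s.
First burn Δv₁ = |v_p − v₁| = 0.9513 km/s.
Circular speed at r₂: v₂ = √(μ/r₂) = 1.237 km/s.
Transfer-orbit speed at r₂: v_a = √[μ(2/r₂ − 1/a_t)] = 0.6559 km/s.
Second burn Δv₂ = |v₂ − v_a| = 0.5811 km/s.
Total Δv = Δv₁ + Δv₂ = 1.532 km/s.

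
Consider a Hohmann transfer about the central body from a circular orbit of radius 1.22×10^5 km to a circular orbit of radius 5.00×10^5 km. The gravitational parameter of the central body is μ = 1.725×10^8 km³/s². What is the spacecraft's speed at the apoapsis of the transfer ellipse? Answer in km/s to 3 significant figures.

The Hohmann ellipse has a_t = (r₁ + r₂)/2 = 3.110×10^5 km.
At apoapsis, r = 5.000×10^5 km.
Vis-viva: v = √[μ(2/r − 1/a_t)] = √[1.725×10^8 × (2/5.000×10^5 − 1/3.110×10^5)] = 11.63 km/s.

v = 11.6 km/s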